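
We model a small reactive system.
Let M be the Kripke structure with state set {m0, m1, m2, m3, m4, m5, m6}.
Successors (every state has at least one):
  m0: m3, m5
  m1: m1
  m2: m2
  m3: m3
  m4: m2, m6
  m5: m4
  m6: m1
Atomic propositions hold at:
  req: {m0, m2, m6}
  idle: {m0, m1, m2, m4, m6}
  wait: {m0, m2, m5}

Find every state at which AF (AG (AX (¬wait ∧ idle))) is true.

Sat(¬wait) = {m1, m3, m4, m6}
Sat(¬wait ∧ idle) = {m1, m4, m6}
Sat(AX (¬wait ∧ idle)) = {s : every successor in {m1, m4, m6}} = {m1, m5, m6}
AG (AX (¬wait ∧ idle)): greatest fixpoint, start Z0 = {m1, m5, m6}, keep only states in Sat with every successor in Z. Z1 = {m1, m6}; fixed.
Sat(AG (AX (¬wait ∧ idle))) = {m1, m6}
AF (AG (AX (¬wait ∧ idle))): least fixpoint, start Z0 = {m1, m6}, add states with every successor in Z. Already a fixed point.
Sat(AF (AG (AX (¬wait ∧ idle)))) = {m1, m6}

{m1, m6}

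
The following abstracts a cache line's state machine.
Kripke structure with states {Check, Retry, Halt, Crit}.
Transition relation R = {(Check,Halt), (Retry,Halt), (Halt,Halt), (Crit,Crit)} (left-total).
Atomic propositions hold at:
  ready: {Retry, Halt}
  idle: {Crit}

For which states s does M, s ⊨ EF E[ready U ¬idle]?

Sat(¬idle) = {Check, Retry, Halt}
E[ready U ¬idle]: least fixpoint, start Z0 = Sat(¬idle) = {Check, Retry, Halt}, add states in Sat(ready) with some successor in Z. Already a fixed point.
Sat(E[ready U ¬idle]) = {Check, Retry, Halt}
EF E[ready U ¬idle]: least fixpoint, start Z0 = {Check, Retry, Halt}, add states with some successor in Z. Already a fixed point.
Sat(EF E[ready U ¬idle]) = {Check, Retry, Halt}

{Check, Retry, Halt}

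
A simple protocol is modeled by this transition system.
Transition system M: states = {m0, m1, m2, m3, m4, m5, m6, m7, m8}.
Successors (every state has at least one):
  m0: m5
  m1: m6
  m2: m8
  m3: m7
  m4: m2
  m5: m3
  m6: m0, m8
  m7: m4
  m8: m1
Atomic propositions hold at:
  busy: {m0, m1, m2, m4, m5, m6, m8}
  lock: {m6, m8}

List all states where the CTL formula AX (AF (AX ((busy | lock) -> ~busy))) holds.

{m0, m5}

Sat(busy | lock) = {m0, m1, m2, m4, m5, m6, m8}
Sat(~busy) = {m3, m7}
Sat((busy | lock) -> ~busy) = {m3, m7}
Sat(AX ((busy | lock) -> ~busy)) = {s : every successor in {m3, m7}} = {m3, m5}
AF (AX ((busy | lock) -> ~busy)): least fixpoint, start Z0 = {m3, m5}, add states with every successor in Z. Z1 = {m0, m3, m5}; fixed.
Sat(AF (AX ((busy | lock) -> ~busy))) = {m0, m3, m5}
Sat(AX (AF (AX ((busy | lock) -> ~busy)))) = {s : every successor in {m0, m3, m5}} = {m0, m5}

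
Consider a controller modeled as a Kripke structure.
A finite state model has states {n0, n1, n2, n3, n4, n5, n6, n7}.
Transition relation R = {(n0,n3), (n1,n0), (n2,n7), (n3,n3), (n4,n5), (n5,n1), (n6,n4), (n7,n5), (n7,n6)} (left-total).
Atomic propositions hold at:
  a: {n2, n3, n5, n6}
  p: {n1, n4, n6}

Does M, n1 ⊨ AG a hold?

No

AG a: greatest fixpoint, start Z0 = {n2, n3, n5, n6}, keep only states in Sat with every successor in Z. Z1 = {n3}; fixed.
Sat(AG a) = {n3}
n1 ∉ Sat(AG a) = {n3}, so the formula does not hold at n1.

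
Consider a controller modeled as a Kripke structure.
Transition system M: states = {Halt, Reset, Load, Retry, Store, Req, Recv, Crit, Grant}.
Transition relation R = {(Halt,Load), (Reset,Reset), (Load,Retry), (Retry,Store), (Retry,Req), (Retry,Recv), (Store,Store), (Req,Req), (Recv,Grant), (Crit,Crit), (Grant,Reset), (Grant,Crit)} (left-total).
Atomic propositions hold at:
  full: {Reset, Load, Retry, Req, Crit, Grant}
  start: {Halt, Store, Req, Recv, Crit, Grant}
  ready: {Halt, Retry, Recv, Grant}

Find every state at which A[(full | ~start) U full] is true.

Sat(~start) = {Reset, Load, Retry}
Sat(full | ~start) = {Reset, Load, Retry, Req, Crit, Grant}
A[(full | ~start) U full]: least fixpoint, start Z0 = Sat(full) = {Reset, Load, Retry, Req, Crit, Grant}, add states in Sat(full | ~start) with every successor in Z. Already a fixed point.
Sat(A[(full | ~start) U full]) = {Reset, Load, Retry, Req, Crit, Grant}

{Reset, Load, Retry, Req, Crit, Grant}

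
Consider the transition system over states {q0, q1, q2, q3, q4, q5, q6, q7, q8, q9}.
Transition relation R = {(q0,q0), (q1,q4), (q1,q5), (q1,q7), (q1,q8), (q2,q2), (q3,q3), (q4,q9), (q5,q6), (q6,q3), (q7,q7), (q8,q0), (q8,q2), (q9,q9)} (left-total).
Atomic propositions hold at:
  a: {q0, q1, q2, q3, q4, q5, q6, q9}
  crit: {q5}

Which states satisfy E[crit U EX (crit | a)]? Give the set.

Sat(crit | a) = {q0, q1, q2, q3, q4, q5, q6, q9}
Sat(EX (crit | a)) = {s : some successor in {q0, q1, q2, q3, q4, q5, q6, q9}} = {q0, q1, q2, q3, q4, q5, q6, q8, q9}
E[crit U EX (crit | a)]: least fixpoint, start Z0 = Sat(EX (crit | a)) = {q0, q1, q2, q3, q4, q5, q6, q8, q9}, add states in Sat(crit) with some successor in Z. Already a fixed point.
Sat(E[crit U EX (crit | a)]) = {q0, q1, q2, q3, q4, q5, q6, q8, q9}

{q0, q1, q2, q3, q4, q5, q6, q8, q9}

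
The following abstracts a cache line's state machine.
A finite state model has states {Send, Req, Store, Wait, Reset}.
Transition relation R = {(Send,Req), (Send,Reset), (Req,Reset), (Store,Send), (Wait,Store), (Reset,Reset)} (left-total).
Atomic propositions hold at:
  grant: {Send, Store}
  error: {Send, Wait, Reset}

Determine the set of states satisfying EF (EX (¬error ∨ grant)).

Sat(¬error) = {Req, Store}
Sat(¬error ∨ grant) = {Send, Req, Store}
Sat(EX (¬error ∨ grant)) = {s : some successor in {Send, Req, Store}} = {Send, Store, Wait}
EF (EX (¬error ∨ grant)): least fixpoint, start Z0 = {Send, Store, Wait}, add states with some successor in Z. Already a fixed point.
Sat(EF (EX (¬error ∨ grant))) = {Send, Store, Wait}

{Send, Store, Wait}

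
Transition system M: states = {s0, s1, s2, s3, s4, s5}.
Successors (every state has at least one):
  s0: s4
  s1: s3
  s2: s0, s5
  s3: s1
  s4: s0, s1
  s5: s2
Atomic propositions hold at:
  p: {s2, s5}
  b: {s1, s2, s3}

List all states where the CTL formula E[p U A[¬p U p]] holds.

Sat(¬p) = {s0, s1, s3, s4}
A[¬p U p]: least fixpoint, start Z0 = Sat(p) = {s2, s5}, add states in Sat(¬p) with every successor in Z. Already a fixed point.
Sat(A[¬p U p]) = {s2, s5}
E[p U A[¬p U p]]: least fixpoint, start Z0 = Sat(A[¬p U p]) = {s2, s5}, add states in Sat(p) with some successor in Z. Already a fixed point.
Sat(E[p U A[¬p U p]]) = {s2, s5}

{s2, s5}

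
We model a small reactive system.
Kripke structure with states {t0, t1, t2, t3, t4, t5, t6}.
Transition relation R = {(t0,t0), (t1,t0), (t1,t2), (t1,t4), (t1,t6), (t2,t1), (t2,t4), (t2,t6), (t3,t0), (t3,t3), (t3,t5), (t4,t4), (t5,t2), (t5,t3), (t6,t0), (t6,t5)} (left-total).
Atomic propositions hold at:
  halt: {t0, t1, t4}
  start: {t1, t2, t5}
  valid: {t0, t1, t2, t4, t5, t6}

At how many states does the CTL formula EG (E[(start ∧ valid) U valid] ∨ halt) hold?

Sat(start ∧ valid) = {t1, t2, t5}
E[(start ∧ valid) U valid]: least fixpoint, start Z0 = Sat(valid) = {t0, t1, t2, t4, t5, t6}, add states in Sat(start ∧ valid) with some successor in Z. Already a fixed point.
Sat(E[(start ∧ valid) U valid]) = {t0, t1, t2, t4, t5, t6}
Sat(E[(start ∧ valid) U valid] ∨ halt) = {t0, t1, t2, t4, t5, t6}
EG (E[(start ∧ valid) U valid] ∨ halt): greatest fixpoint, start Z0 = {t0, t1, t2, t4, t5, t6}, keep only states in Sat with some successor in Z. Already a fixed point.
Sat(EG (E[(start ∧ valid) U valid] ∨ halt)) = {t0, t1, t2, t4, t5, t6}
|Sat(EG (E[(start ∧ valid) U valid] ∨ halt))| = |{t0, t1, t2, t4, t5, t6}| = 6.

6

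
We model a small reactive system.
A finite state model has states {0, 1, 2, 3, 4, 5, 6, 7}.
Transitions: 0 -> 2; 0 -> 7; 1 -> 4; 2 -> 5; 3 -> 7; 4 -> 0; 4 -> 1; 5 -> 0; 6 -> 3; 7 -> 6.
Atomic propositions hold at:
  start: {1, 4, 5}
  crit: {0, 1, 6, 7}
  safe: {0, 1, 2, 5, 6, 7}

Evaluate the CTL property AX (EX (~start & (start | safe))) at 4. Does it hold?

Sat(~start) = {0, 2, 3, 6, 7}
Sat(start | safe) = {0, 1, 2, 4, 5, 6, 7}
Sat(~start & (start | safe)) = {0, 2, 6, 7}
Sat(EX (~start & (start | safe))) = {s : some successor in {0, 2, 6, 7}} = {0, 3, 4, 5, 7}
Sat(AX (EX (~start & (start | safe)))) = {s : every successor in {0, 3, 4, 5, 7}} = {1, 2, 3, 5, 6}
4 ∉ Sat(AX (EX (~start & (start | safe)))) = {1, 2, 3, 5, 6}, so the formula does not hold at 4.

No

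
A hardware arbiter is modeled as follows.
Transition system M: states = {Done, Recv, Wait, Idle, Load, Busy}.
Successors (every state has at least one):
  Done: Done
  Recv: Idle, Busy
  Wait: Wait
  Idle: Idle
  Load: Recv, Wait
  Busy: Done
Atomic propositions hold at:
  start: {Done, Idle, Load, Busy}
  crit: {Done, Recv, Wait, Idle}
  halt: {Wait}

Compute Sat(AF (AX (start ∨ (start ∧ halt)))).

{Done, Recv, Idle, Busy}

Sat(start ∧ halt) = ∅
Sat(start ∨ (start ∧ halt)) = {Done, Idle, Load, Busy}
Sat(AX (start ∨ (start ∧ halt))) = {s : every successor in {Done, Idle, Load, Busy}} = {Done, Recv, Idle, Busy}
AF (AX (start ∨ (start ∧ halt))): least fixpoint, start Z0 = {Done, Recv, Idle, Busy}, add states with every successor in Z. Already a fixed point.
Sat(AF (AX (start ∨ (start ∧ halt)))) = {Done, Recv, Idle, Busy}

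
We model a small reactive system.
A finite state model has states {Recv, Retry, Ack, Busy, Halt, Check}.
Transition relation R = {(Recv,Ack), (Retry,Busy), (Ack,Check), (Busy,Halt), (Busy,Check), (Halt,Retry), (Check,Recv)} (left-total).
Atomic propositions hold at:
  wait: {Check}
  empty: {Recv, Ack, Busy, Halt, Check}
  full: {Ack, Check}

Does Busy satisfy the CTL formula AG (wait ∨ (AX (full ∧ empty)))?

Sat(full ∧ empty) = {Ack, Check}
Sat(AX (full ∧ empty)) = {s : every successor in {Ack, Check}} = {Recv, Ack}
Sat(wait ∨ (AX (full ∧ empty))) = {Recv, Ack, Check}
AG (wait ∨ (AX (full ∧ empty))): greatest fixpoint, start Z0 = {Recv, Ack, Check}, keep only states in Sat with every successor in Z. Already a fixed point.
Sat(AG (wait ∨ (AX (full ∧ empty)))) = {Recv, Ack, Check}
Busy ∉ Sat(AG (wait ∨ (AX (full ∧ empty)))) = {Recv, Ack, Check}, so the formula does not hold at Busy.

No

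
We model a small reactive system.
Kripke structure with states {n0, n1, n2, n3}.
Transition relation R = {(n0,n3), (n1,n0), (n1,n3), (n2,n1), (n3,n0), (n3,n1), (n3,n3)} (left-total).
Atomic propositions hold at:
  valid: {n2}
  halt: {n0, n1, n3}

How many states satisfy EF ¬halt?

1

Sat(¬halt) = {n2}
EF ¬halt: least fixpoint, start Z0 = {n2}, add states with some successor in Z. Already a fixed point.
Sat(EF ¬halt) = {n2}
|Sat(EF ¬halt)| = |{n2}| = 1.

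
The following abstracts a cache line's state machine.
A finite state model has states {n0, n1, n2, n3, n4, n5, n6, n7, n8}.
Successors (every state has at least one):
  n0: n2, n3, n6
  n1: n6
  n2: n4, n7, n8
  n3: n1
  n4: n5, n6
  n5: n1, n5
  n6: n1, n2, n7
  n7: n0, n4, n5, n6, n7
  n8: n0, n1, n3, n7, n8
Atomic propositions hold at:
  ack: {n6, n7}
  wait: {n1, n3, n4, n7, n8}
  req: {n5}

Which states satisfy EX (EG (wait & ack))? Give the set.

{n2, n6, n7, n8}

Sat(wait & ack) = {n7}
EG (wait & ack): greatest fixpoint, start Z0 = {n7}, keep only states in Sat with some successor in Z. Already a fixed point.
Sat(EG (wait & ack)) = {n7}
Sat(EX (EG (wait & ack))) = {s : some successor in {n7}} = {n2, n6, n7, n8}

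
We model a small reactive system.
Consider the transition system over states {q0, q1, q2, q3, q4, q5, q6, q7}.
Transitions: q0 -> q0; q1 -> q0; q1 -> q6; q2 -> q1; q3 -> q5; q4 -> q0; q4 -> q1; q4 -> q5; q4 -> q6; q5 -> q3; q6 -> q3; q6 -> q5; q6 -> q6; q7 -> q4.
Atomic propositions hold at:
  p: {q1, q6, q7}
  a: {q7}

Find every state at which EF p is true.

EF p: least fixpoint, start Z0 = {q1, q6, q7}, add states with some successor in Z. Z1 = {q1, q2, q4, q6, q7}; fixed.
Sat(EF p) = {q1, q2, q4, q6, q7}

{q1, q2, q4, q6, q7}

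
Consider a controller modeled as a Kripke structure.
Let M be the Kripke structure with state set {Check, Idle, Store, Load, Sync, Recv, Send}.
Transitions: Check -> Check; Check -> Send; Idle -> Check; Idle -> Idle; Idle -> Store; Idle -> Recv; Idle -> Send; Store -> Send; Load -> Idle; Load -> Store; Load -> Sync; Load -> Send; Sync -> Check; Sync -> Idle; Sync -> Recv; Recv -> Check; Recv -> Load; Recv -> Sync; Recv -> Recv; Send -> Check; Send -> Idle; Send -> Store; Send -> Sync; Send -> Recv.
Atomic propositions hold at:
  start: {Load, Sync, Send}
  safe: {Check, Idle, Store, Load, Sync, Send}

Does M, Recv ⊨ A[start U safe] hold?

A[start U safe]: least fixpoint, start Z0 = Sat(safe) = {Check, Idle, Store, Load, Sync, Send}, add states in Sat(start) with every successor in Z. Already a fixed point.
Sat(A[start U safe]) = {Check, Idle, Store, Load, Sync, Send}
Recv ∉ Sat(A[start U safe]) = {Check, Idle, Store, Load, Sync, Send}, so the formula does not hold at Recv.

No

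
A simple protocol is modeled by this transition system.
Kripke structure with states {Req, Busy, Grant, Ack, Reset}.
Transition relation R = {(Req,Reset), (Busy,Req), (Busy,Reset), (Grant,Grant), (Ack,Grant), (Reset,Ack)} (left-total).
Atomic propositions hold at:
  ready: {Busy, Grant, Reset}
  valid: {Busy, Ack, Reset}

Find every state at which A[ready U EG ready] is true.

{Grant}

EG ready: greatest fixpoint, start Z0 = {Busy, Grant, Reset}, keep only states in Sat with some successor in Z. Z1 = {Busy, Grant}; Z2 = {Grant}; fixed.
Sat(EG ready) = {Grant}
A[ready U EG ready]: least fixpoint, start Z0 = Sat(EG ready) = {Grant}, add states in Sat(ready) with every successor in Z. Already a fixed point.
Sat(A[ready U EG ready]) = {Grant}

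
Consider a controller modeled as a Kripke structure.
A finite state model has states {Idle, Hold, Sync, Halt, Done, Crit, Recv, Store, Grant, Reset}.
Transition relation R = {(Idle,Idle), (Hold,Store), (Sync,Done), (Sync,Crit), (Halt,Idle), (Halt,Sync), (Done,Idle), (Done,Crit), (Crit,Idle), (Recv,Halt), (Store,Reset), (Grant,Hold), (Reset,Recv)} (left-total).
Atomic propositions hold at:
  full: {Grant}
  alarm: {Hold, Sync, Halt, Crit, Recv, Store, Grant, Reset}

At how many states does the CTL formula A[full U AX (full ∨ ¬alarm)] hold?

2

Sat(¬alarm) = {Idle, Done}
Sat(full ∨ ¬alarm) = {Idle, Done, Grant}
Sat(AX (full ∨ ¬alarm)) = {s : every successor in {Idle, Done, Grant}} = {Idle, Crit}
A[full U AX (full ∨ ¬alarm)]: least fixpoint, start Z0 = Sat(AX (full ∨ ¬alarm)) = {Idle, Crit}, add states in Sat(full) with every successor in Z. Already a fixed point.
Sat(A[full U AX (full ∨ ¬alarm)]) = {Idle, Crit}
|Sat(A[full U AX (full ∨ ¬alarm)])| = |{Idle, Crit}| = 2.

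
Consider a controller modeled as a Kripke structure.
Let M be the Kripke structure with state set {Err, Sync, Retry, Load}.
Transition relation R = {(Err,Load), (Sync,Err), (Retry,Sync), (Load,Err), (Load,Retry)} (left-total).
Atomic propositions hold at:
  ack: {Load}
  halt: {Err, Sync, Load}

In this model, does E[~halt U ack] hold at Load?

Yes

Sat(~halt) = {Retry}
E[~halt U ack]: least fixpoint, start Z0 = Sat(ack) = {Load}, add states in Sat(~halt) with some successor in Z. Already a fixed point.
Sat(E[~halt U ack]) = {Load}
Load ∈ Sat(E[~halt U ack]) = {Load}, so the formula holds at Load.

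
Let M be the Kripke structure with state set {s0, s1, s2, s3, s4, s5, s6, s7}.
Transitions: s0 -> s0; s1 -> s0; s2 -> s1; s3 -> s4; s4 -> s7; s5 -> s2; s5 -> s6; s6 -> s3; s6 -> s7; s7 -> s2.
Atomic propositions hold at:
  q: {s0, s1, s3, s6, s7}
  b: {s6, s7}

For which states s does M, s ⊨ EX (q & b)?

Sat(q & b) = {s6, s7}
Sat(EX (q & b)) = {s : some successor in {s6, s7}} = {s4, s5, s6}

{s4, s5, s6}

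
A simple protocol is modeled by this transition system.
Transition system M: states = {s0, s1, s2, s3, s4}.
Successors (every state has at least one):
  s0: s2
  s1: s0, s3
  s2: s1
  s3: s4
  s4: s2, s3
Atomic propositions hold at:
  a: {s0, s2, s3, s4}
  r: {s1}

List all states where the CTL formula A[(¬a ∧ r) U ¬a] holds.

Sat(¬a) = {s1}
Sat(¬a ∧ r) = {s1}
A[(¬a ∧ r) U ¬a]: least fixpoint, start Z0 = Sat(¬a) = {s1}, add states in Sat(¬a ∧ r) with every successor in Z. Already a fixed point.
Sat(A[(¬a ∧ r) U ¬a]) = {s1}

{s1}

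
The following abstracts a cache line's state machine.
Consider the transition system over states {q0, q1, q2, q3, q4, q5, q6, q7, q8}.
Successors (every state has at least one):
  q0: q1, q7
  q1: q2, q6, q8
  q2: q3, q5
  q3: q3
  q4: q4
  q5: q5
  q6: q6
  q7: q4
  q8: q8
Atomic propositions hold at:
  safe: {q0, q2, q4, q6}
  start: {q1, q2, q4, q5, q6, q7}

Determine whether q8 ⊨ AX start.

No

Sat(AX start) = {s : every successor in {q1, q2, q4, q5, q6, q7}} = {q0, q4, q5, q6, q7}
q8 ∉ Sat(AX start) = {q0, q4, q5, q6, q7}, so the formula does not hold at q8.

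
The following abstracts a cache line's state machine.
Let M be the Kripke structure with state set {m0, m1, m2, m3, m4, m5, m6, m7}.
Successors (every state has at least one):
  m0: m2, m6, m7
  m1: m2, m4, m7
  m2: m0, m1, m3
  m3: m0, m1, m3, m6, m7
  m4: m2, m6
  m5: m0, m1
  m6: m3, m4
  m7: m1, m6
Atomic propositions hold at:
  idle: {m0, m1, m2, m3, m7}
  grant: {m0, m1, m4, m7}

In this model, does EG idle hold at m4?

No

EG idle: greatest fixpoint, start Z0 = {m0, m1, m2, m3, m7}, keep only states in Sat with some successor in Z. Already a fixed point.
Sat(EG idle) = {m0, m1, m2, m3, m7}
m4 ∉ Sat(EG idle) = {m0, m1, m2, m3, m7}, so the formula does not hold at m4.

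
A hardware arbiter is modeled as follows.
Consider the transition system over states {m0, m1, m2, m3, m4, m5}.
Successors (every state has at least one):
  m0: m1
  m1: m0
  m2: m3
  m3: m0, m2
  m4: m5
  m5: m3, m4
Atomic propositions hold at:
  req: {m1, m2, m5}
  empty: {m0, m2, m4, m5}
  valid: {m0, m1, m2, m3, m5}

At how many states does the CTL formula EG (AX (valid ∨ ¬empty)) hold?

4

Sat(¬empty) = {m1, m3}
Sat(valid ∨ ¬empty) = {m0, m1, m2, m3, m5}
Sat(AX (valid ∨ ¬empty)) = {s : every successor in {m0, m1, m2, m3, m5}} = {m0, m1, m2, m3, m4}
EG (AX (valid ∨ ¬empty)): greatest fixpoint, start Z0 = {m0, m1, m2, m3, m4}, keep only states in Sat with some successor in Z. Z1 = {m0, m1, m2, m3}; fixed.
Sat(EG (AX (valid ∨ ¬empty))) = {m0, m1, m2, m3}
|Sat(EG (AX (valid ∨ ¬empty)))| = |{m0, m1, m2, m3}| = 4.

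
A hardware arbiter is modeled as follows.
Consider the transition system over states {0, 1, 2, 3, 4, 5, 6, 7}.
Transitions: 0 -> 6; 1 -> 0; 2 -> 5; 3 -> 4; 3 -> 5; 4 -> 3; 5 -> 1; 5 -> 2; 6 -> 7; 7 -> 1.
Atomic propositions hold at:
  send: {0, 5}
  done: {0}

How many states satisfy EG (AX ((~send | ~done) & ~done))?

4

Sat(~send) = {1, 2, 3, 4, 6, 7}
Sat(~done) = {1, 2, 3, 4, 5, 6, 7}
Sat(~send | ~done) = {1, 2, 3, 4, 5, 6, 7}
Sat((~send | ~done) & ~done) = {1, 2, 3, 4, 5, 6, 7}
Sat(AX ((~send | ~done) & ~done)) = {s : every successor in {1, 2, 3, 4, 5, 6, 7}} = {0, 2, 3, 4, 5, 6, 7}
EG (AX ((~send | ~done) & ~done)): greatest fixpoint, start Z0 = {0, 2, 3, 4, 5, 6, 7}, keep only states in Sat with some successor in Z. Z1 = {0, 2, 3, 4, 5, 6}; Z2 = {0, 2, 3, 4, 5}; Z3 = {2, 3, 4, 5}; fixed.
Sat(EG (AX ((~send | ~done) & ~done))) = {2, 3, 4, 5}
|Sat(EG (AX ((~send | ~done) & ~done)))| = |{2, 3, 4, 5}| = 4.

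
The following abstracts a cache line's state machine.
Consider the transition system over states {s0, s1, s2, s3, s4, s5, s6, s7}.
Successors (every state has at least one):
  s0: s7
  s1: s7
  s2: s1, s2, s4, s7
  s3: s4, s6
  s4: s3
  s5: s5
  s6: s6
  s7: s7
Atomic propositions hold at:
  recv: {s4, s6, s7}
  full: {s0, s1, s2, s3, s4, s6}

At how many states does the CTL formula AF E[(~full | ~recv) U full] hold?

Sat(~full) = {s5, s7}
Sat(~recv) = {s0, s1, s2, s3, s5}
Sat(~full | ~recv) = {s0, s1, s2, s3, s5, s7}
E[(~full | ~recv) U full]: least fixpoint, start Z0 = Sat(full) = {s0, s1, s2, s3, s4, s6}, add states in Sat(~full | ~recv) with some successor in Z. Already a fixed point.
Sat(E[(~full | ~recv) U full]) = {s0, s1, s2, s3, s4, s6}
AF E[(~full | ~recv) U full]: least fixpoint, start Z0 = {s0, s1, s2, s3, s4, s6}, add states with every successor in Z. Already a fixed point.
Sat(AF E[(~full | ~recv) U full]) = {s0, s1, s2, s3, s4, s6}
|Sat(AF E[(~full | ~recv) U full])| = |{s0, s1, s2, s3, s4, s6}| = 6.

6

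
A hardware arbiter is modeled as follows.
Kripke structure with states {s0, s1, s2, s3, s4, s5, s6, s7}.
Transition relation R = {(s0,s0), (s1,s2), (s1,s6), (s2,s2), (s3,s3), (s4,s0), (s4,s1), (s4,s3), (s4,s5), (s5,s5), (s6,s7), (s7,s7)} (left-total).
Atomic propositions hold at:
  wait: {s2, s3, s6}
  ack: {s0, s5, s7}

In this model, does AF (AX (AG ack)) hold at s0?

AG ack: greatest fixpoint, start Z0 = {s0, s5, s7}, keep only states in Sat with every successor in Z. Already a fixed point.
Sat(AG ack) = {s0, s5, s7}
Sat(AX (AG ack)) = {s : every successor in {s0, s5, s7}} = {s0, s5, s6, s7}
AF (AX (AG ack)): least fixpoint, start Z0 = {s0, s5, s6, s7}, add states with every successor in Z. Already a fixed point.
Sat(AF (AX (AG ack))) = {s0, s5, s6, s7}
s0 ∈ Sat(AF (AX (AG ack))) = {s0, s5, s6, s7}, so the formula holds at s0.

Yes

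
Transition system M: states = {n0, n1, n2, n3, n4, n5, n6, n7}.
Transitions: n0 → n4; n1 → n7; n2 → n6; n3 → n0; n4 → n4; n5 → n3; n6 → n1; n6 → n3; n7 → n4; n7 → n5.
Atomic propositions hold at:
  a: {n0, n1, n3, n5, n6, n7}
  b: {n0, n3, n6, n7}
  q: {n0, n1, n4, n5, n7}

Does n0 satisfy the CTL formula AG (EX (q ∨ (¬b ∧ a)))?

Sat(¬b) = {n1, n2, n4, n5}
Sat(¬b ∧ a) = {n1, n5}
Sat(q ∨ (¬b ∧ a)) = {n0, n1, n4, n5, n7}
Sat(EX (q ∨ (¬b ∧ a))) = {s : some successor in {n0, n1, n4, n5, n7}} = {n0, n1, n3, n4, n6, n7}
AG (EX (q ∨ (¬b ∧ a))): greatest fixpoint, start Z0 = {n0, n1, n3, n4, n6, n7}, keep only states in Sat with every successor in Z. Z1 = {n0, n1, n3, n4, n6}; Z2 = {n0, n3, n4, n6}; Z3 = {n0, n3, n4}; fixed.
Sat(AG (EX (q ∨ (¬b ∧ a)))) = {n0, n3, n4}
n0 ∈ Sat(AG (EX (q ∨ (¬b ∧ a)))) = {n0, n3, n4}, so the formula holds at n0.

Yes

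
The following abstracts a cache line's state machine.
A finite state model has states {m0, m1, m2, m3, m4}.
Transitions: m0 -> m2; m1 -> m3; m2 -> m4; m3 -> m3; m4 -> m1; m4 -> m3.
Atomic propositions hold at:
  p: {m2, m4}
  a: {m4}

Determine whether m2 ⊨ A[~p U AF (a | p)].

Yes

Sat(~p) = {m0, m1, m3}
Sat(a | p) = {m2, m4}
AF (a | p): least fixpoint, start Z0 = {m2, m4}, add states with every successor in Z. Z1 = {m0, m2, m4}; fixed.
Sat(AF (a | p)) = {m0, m2, m4}
A[~p U AF (a | p)]: least fixpoint, start Z0 = Sat(AF (a | p)) = {m0, m2, m4}, add states in Sat(~p) with every successor in Z. Already a fixed point.
Sat(A[~p U AF (a | p)]) = {m0, m2, m4}
m2 ∈ Sat(A[~p U AF (a | p)]) = {m0, m2, m4}, so the formula holds at m2.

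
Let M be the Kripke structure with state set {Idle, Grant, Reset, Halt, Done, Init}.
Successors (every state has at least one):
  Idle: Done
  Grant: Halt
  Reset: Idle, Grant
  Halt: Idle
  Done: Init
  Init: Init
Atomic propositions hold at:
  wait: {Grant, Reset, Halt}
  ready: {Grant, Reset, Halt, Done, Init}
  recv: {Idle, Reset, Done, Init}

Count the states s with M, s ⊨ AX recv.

Sat(AX recv) = {s : every successor in {Idle, Reset, Done, Init}} = {Idle, Halt, Done, Init}
|Sat(AX recv)| = |{Idle, Halt, Done, Init}| = 4.

4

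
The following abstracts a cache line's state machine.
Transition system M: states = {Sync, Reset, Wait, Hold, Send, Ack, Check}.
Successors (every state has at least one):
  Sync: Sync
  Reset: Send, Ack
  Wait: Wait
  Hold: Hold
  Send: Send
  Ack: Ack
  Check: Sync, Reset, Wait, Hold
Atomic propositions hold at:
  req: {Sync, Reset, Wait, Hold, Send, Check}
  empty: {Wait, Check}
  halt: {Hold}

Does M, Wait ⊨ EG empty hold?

Yes

EG empty: greatest fixpoint, start Z0 = {Wait, Check}, keep only states in Sat with some successor in Z. Already a fixed point.
Sat(EG empty) = {Wait, Check}
Wait ∈ Sat(EG empty) = {Wait, Check}, so the formula holds at Wait.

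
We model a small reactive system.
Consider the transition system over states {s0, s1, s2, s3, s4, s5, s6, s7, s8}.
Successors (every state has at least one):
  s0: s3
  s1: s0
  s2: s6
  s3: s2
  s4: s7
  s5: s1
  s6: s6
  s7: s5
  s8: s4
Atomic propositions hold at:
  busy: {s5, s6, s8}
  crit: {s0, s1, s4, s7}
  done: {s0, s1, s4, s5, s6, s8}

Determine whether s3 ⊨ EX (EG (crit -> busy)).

Yes

Sat(crit -> busy) = {s2, s3, s5, s6, s8}
EG (crit -> busy): greatest fixpoint, start Z0 = {s2, s3, s5, s6, s8}, keep only states in Sat with some successor in Z. Z1 = {s2, s3, s6}; fixed.
Sat(EG (crit -> busy)) = {s2, s3, s6}
Sat(EX (EG (crit -> busy))) = {s : some successor in {s2, s3, s6}} = {s0, s2, s3, s6}
s3 ∈ Sat(EX (EG (crit -> busy))) = {s0, s2, s3, s6}, so the formula holds at s3.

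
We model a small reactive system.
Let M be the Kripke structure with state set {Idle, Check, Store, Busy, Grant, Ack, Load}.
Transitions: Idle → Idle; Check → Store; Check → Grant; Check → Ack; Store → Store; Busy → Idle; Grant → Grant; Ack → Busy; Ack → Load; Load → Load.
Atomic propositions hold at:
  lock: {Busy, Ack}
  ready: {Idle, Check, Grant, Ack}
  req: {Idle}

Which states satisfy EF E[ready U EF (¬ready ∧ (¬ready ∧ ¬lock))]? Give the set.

{Check, Store, Ack, Load}

Sat(¬ready) = {Store, Busy, Load}
Sat(¬lock) = {Idle, Check, Store, Grant, Load}
Sat(¬ready ∧ ¬lock) = {Store, Load}
Sat(¬ready ∧ (¬ready ∧ ¬lock)) = {Store, Load}
EF (¬ready ∧ (¬ready ∧ ¬lock)): least fixpoint, start Z0 = {Store, Load}, add states with some successor in Z. Z1 = {Check, Store, Ack, Load}; fixed.
Sat(EF (¬ready ∧ (¬ready ∧ ¬lock))) = {Check, Store, Ack, Load}
E[ready U EF (¬ready ∧ (¬ready ∧ ¬lock))]: least fixpoint, start Z0 = Sat(EF (¬ready ∧ (¬ready ∧ ¬lock))) = {Check, Store, Ack, Load}, add states in Sat(ready) with some successor in Z. Already a fixed point.
Sat(E[ready U EF (¬ready ∧ (¬ready ∧ ¬lock))]) = {Check, Store, Ack, Load}
EF E[ready U EF (¬ready ∧ (¬ready ∧ ¬lock))]: least fixpoint, start Z0 = {Check, Store, Ack, Load}, add states with some successor in Z. Already a fixed point.
Sat(EF E[ready U EF (¬ready ∧ (¬ready ∧ ¬lock))]) = {Check, Store, Ack, Load}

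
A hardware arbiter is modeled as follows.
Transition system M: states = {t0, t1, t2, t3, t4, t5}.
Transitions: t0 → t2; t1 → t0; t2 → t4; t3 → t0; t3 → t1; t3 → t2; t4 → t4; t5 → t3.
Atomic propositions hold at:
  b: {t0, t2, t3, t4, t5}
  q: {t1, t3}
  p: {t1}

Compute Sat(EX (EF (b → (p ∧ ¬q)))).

Sat(¬q) = {t0, t2, t4, t5}
Sat(p ∧ ¬q) = ∅
Sat(b → (p ∧ ¬q)) = {t1}
EF (b → (p ∧ ¬q)): least fixpoint, start Z0 = {t1}, add states with some successor in Z. Z1 = {t1, t3}; Z2 = {t1, t3, t5}; fixed.
Sat(EF (b → (p ∧ ¬q))) = {t1, t3, t5}
Sat(EX (EF (b → (p ∧ ¬q)))) = {s : some successor in {t1, t3, t5}} = {t3, t5}

{t3, t5}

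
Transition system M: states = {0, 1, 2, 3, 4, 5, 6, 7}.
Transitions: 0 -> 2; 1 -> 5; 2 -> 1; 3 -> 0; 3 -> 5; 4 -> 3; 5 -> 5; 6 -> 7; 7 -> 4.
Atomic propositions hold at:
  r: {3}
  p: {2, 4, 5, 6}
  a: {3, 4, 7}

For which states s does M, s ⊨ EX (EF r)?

{4, 6, 7}

EF r: least fixpoint, start Z0 = {3}, add states with some successor in Z. Z1 = {3, 4}; Z2 = {3, 4, 7}; Z3 = {3, 4, 6, 7}; fixed.
Sat(EF r) = {3, 4, 6, 7}
Sat(EX (EF r)) = {s : some successor in {3, 4, 6, 7}} = {4, 6, 7}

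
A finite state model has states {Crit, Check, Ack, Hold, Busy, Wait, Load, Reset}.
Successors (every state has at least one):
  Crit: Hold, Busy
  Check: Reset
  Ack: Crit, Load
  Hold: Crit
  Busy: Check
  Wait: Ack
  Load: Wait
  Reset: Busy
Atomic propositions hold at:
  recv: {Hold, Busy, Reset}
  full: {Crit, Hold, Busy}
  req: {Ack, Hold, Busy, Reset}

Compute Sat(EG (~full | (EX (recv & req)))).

Sat(~full) = {Check, Ack, Wait, Load, Reset}
Sat(recv & req) = {Hold, Busy, Reset}
Sat(EX (recv & req)) = {s : some successor in {Hold, Busy, Reset}} = {Crit, Check, Reset}
Sat(~full | (EX (recv & req))) = {Crit, Check, Ack, Wait, Load, Reset}
EG (~full | (EX (recv & req))): greatest fixpoint, start Z0 = {Crit, Check, Ack, Wait, Load, Reset}, keep only states in Sat with some successor in Z. Z1 = {Check, Ack, Wait, Load}; Z2 = {Ack, Wait, Load}; fixed.
Sat(EG (~full | (EX (recv & req)))) = {Ack, Wait, Load}

{Ack, Wait, Load}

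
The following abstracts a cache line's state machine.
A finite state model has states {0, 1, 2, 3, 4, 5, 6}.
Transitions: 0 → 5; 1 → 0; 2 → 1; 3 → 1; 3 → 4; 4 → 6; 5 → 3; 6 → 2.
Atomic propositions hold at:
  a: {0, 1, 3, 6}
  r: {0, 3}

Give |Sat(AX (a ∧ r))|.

Sat(a ∧ r) = {0, 3}
Sat(AX (a ∧ r)) = {s : every successor in {0, 3}} = {1, 5}
|Sat(AX (a ∧ r))| = |{1, 5}| = 2.

2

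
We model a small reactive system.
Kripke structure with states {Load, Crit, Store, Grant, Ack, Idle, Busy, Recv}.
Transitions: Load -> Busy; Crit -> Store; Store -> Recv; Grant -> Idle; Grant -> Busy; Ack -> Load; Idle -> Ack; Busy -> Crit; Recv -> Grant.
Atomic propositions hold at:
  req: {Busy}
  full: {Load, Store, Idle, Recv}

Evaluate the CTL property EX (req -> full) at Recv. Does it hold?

Sat(req -> full) = {Load, Crit, Store, Grant, Ack, Idle, Recv}
Sat(EX (req -> full)) = {s : some successor in {Load, Crit, Store, Grant, Ack, Idle, Recv}} = {Crit, Store, Grant, Ack, Idle, Busy, Recv}
Recv ∈ Sat(EX (req -> full)) = {Crit, Store, Grant, Ack, Idle, Busy, Recv}, so the formula holds at Recv.

Yes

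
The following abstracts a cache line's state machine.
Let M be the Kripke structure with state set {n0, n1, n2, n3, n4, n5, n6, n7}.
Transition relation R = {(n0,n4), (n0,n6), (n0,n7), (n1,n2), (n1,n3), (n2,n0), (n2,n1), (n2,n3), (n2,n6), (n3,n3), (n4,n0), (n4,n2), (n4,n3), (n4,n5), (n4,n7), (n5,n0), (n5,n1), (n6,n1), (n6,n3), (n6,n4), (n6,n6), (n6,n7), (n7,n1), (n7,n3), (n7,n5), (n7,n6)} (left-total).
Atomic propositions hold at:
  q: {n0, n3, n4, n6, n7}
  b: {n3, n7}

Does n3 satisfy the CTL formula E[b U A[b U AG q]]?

AG q: greatest fixpoint, start Z0 = {n0, n3, n4, n6, n7}, keep only states in Sat with every successor in Z. Z1 = {n0, n3}; Z2 = {n3}; fixed.
Sat(AG q) = {n3}
A[b U AG q]: least fixpoint, start Z0 = Sat(AG q) = {n3}, add states in Sat(b) with every successor in Z. Already a fixed point.
Sat(A[b U AG q]) = {n3}
E[b U A[b U AG q]]: least fixpoint, start Z0 = Sat(A[b U AG q]) = {n3}, add states in Sat(b) with some successor in Z. Z1 = {n3, n7}; fixed.
Sat(E[b U A[b U AG q]]) = {n3, n7}
n3 ∈ Sat(E[b U A[b U AG q]]) = {n3, n7}, so the formula holds at n3.

Yes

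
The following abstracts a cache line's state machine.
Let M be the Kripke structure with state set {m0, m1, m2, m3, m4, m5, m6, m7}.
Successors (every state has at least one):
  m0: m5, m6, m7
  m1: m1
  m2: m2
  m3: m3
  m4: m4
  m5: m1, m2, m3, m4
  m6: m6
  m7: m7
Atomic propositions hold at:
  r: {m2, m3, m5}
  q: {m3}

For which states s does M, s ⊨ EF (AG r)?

{m0, m2, m3, m5}

AG r: greatest fixpoint, start Z0 = {m2, m3, m5}, keep only states in Sat with every successor in Z. Z1 = {m2, m3}; fixed.
Sat(AG r) = {m2, m3}
EF (AG r): least fixpoint, start Z0 = {m2, m3}, add states with some successor in Z. Z1 = {m2, m3, m5}; Z2 = {m0, m2, m3, m5}; fixed.
Sat(EF (AG r)) = {m0, m2, m3, m5}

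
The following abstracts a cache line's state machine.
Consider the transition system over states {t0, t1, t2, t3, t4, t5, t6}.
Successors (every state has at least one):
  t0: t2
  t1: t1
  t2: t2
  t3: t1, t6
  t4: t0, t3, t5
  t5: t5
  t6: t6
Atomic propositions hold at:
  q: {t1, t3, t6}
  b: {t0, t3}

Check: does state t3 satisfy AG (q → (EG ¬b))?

No

Sat(¬b) = {t1, t2, t4, t5, t6}
EG ¬b: greatest fixpoint, start Z0 = {t1, t2, t4, t5, t6}, keep only states in Sat with some successor in Z. Already a fixed point.
Sat(EG ¬b) = {t1, t2, t4, t5, t6}
Sat(q → (EG ¬b)) = {t0, t1, t2, t4, t5, t6}
AG (q → (EG ¬b)): greatest fixpoint, start Z0 = {t0, t1, t2, t4, t5, t6}, keep only states in Sat with every successor in Z. Z1 = {t0, t1, t2, t5, t6}; fixed.
Sat(AG (q → (EG ¬b))) = {t0, t1, t2, t5, t6}
t3 ∉ Sat(AG (q → (EG ¬b))) = {t0, t1, t2, t5, t6}, so the formula does not hold at t3.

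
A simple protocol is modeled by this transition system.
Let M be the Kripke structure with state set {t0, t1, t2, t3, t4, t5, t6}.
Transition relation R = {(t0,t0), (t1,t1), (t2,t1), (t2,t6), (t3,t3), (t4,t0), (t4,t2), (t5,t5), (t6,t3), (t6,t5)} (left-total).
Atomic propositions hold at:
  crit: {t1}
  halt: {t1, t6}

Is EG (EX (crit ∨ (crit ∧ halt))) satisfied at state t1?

Yes

Sat(crit ∧ halt) = {t1}
Sat(crit ∨ (crit ∧ halt)) = {t1}
Sat(EX (crit ∨ (crit ∧ halt))) = {s : some successor in {t1}} = {t1, t2}
EG (EX (crit ∨ (crit ∧ halt))): greatest fixpoint, start Z0 = {t1, t2}, keep only states in Sat with some successor in Z. Already a fixed point.
Sat(EG (EX (crit ∨ (crit ∧ halt)))) = {t1, t2}
t1 ∈ Sat(EG (EX (crit ∨ (crit ∧ halt)))) = {t1, t2}, so the formula holds at t1.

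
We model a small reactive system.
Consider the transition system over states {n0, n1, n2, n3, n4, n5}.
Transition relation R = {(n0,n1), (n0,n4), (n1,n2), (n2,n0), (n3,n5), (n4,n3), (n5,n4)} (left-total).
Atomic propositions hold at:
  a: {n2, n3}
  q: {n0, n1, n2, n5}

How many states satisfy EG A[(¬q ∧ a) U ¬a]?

4

Sat(¬q) = {n3, n4}
Sat(¬q ∧ a) = {n3}
Sat(¬a) = {n0, n1, n4, n5}
A[(¬q ∧ a) U ¬a]: least fixpoint, start Z0 = Sat(¬a) = {n0, n1, n4, n5}, add states in Sat(¬q ∧ a) with every successor in Z. Z1 = {n0, n1, n3, n4, n5}; fixed.
Sat(A[(¬q ∧ a) U ¬a]) = {n0, n1, n3, n4, n5}
EG A[(¬q ∧ a) U ¬a]: greatest fixpoint, start Z0 = {n0, n1, n3, n4, n5}, keep only states in Sat with some successor in Z. Z1 = {n0, n3, n4, n5}; fixed.
Sat(EG A[(¬q ∧ a) U ¬a]) = {n0, n3, n4, n5}
|Sat(EG A[(¬q ∧ a) U ¬a])| = |{n0, n3, n4, n5}| = 4.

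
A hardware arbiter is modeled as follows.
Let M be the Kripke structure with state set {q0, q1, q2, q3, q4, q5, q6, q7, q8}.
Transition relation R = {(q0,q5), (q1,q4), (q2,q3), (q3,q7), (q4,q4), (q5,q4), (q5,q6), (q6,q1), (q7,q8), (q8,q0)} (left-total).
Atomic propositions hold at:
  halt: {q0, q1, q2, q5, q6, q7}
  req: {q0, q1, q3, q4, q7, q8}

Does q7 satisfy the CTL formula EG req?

No

EG req: greatest fixpoint, start Z0 = {q0, q1, q3, q4, q7, q8}, keep only states in Sat with some successor in Z. Z1 = {q1, q3, q4, q7, q8}; Z2 = {q1, q3, q4, q7}; Z3 = {q1, q3, q4}; Z4 = {q1, q4}; fixed.
Sat(EG req) = {q1, q4}
q7 ∉ Sat(EG req) = {q1, q4}, so the formula does not hold at q7.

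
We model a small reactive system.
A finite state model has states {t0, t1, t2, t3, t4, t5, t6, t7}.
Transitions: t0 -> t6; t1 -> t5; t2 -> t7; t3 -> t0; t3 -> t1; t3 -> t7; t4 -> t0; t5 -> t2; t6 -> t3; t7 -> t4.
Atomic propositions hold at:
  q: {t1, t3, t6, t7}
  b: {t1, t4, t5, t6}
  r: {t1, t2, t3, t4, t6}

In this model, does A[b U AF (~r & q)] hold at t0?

Sat(~r) = {t0, t5, t7}
Sat(~r & q) = {t7}
AF (~r & q): least fixpoint, start Z0 = {t7}, add states with every successor in Z. Z1 = {t2, t7}; Z2 = {t2, t5, t7}; Z3 = {t1, t2, t5, t7}; fixed.
Sat(AF (~r & q)) = {t1, t2, t5, t7}
A[b U AF (~r & q)]: least fixpoint, start Z0 = Sat(AF (~r & q)) = {t1, t2, t5, t7}, add states in Sat(b) with every successor in Z. Already a fixed point.
Sat(A[b U AF (~r & q)]) = {t1, t2, t5, t7}
t0 ∉ Sat(A[b U AF (~r & q)]) = {t1, t2, t5, t7}, so the formula does not hold at t0.

No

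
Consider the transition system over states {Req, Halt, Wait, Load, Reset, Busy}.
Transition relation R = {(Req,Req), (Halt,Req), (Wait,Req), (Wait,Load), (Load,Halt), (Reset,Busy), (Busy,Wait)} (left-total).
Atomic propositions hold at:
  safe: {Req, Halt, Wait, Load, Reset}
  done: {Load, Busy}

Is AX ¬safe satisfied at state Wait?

No

Sat(¬safe) = {Busy}
Sat(AX ¬safe) = {s : every successor in {Busy}} = {Reset}
Wait ∉ Sat(AX ¬safe) = {Reset}, so the formula does not hold at Wait.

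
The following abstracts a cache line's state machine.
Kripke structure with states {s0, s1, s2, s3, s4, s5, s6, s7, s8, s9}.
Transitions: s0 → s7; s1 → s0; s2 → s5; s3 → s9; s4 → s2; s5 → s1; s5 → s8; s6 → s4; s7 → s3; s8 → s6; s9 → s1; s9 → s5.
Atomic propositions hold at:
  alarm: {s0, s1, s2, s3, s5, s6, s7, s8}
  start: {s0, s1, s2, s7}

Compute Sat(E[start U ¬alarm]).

Sat(¬alarm) = {s4, s9}
E[start U ¬alarm]: least fixpoint, start Z0 = Sat(¬alarm) = {s4, s9}, add states in Sat(start) with some successor in Z. Already a fixed point.
Sat(E[start U ¬alarm]) = {s4, s9}

{s4, s9}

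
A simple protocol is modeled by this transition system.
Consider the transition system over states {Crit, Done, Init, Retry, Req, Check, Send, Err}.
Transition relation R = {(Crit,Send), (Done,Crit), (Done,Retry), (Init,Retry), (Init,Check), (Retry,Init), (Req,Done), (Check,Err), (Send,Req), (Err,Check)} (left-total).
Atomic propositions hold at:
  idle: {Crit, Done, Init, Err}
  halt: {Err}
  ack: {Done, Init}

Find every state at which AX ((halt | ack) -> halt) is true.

Sat(halt | ack) = {Done, Init, Err}
Sat((halt | ack) -> halt) = {Crit, Retry, Req, Check, Send, Err}
Sat(AX ((halt | ack) -> halt)) = {s : every successor in {Crit, Retry, Req, Check, Send, Err}} = {Crit, Done, Init, Check, Send, Err}

{Crit, Done, Init, Check, Send, Err}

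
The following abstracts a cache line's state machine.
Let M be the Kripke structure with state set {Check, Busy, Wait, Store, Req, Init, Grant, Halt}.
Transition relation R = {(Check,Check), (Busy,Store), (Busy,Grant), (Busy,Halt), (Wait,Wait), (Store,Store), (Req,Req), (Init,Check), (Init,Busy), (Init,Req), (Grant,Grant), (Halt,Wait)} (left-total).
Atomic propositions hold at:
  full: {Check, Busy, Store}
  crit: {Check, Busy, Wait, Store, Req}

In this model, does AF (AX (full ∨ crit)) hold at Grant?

No

Sat(full ∨ crit) = {Check, Busy, Wait, Store, Req}
Sat(AX (full ∨ crit)) = {s : every successor in {Check, Busy, Wait, Store, Req}} = {Check, Wait, Store, Req, Init, Halt}
AF (AX (full ∨ crit)): least fixpoint, start Z0 = {Check, Wait, Store, Req, Init, Halt}, add states with every successor in Z. Already a fixed point.
Sat(AF (AX (full ∨ crit))) = {Check, Wait, Store, Req, Init, Halt}
Grant ∉ Sat(AF (AX (full ∨ crit))) = {Check, Wait, Store, Req, Init, Halt}, so the formula does not hold at Grant.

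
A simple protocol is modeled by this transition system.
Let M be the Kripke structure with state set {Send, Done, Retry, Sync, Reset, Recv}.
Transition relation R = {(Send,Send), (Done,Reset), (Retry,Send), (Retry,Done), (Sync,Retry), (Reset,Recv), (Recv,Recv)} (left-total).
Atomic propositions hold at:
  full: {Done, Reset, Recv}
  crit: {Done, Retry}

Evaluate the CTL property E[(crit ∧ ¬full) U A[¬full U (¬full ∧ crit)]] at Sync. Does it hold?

Sat(¬full) = {Send, Retry, Sync}
Sat(crit ∧ ¬full) = {Retry}
Sat(¬full ∧ crit) = {Retry}
A[¬full U (¬full ∧ crit)]: least fixpoint, start Z0 = Sat((¬full ∧ crit)) = {Retry}, add states in Sat(¬full) with every successor in Z. Z1 = {Retry, Sync}; fixed.
Sat(A[¬full U (¬full ∧ crit)]) = {Retry, Sync}
E[(crit ∧ ¬full) U A[¬full U (¬full ∧ crit)]]: least fixpoint, start Z0 = Sat(A[¬full U (¬full ∧ crit)]) = {Retry, Sync}, add states in Sat(crit ∧ ¬full) with some successor in Z. Already a fixed point.
Sat(E[(crit ∧ ¬full) U A[¬full U (¬full ∧ crit)]]) = {Retry, Sync}
Sync ∈ Sat(E[(crit ∧ ¬full) U A[¬full U (¬full ∧ crit)]]) = {Retry, Sync}, so the formula holds at Sync.

Yes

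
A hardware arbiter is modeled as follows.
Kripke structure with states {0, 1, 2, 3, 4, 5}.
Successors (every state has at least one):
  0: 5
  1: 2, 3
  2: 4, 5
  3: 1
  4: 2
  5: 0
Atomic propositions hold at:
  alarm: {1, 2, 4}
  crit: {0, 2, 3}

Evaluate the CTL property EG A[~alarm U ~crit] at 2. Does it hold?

Sat(~alarm) = {0, 3, 5}
Sat(~crit) = {1, 4, 5}
A[~alarm U ~crit]: least fixpoint, start Z0 = Sat(~crit) = {1, 4, 5}, add states in Sat(~alarm) with every successor in Z. Z1 = {0, 1, 3, 4, 5}; fixed.
Sat(A[~alarm U ~crit]) = {0, 1, 3, 4, 5}
EG A[~alarm U ~crit]: greatest fixpoint, start Z0 = {0, 1, 3, 4, 5}, keep only states in Sat with some successor in Z. Z1 = {0, 1, 3, 5}; fixed.
Sat(EG A[~alarm U ~crit]) = {0, 1, 3, 5}
2 ∉ Sat(EG A[~alarm U ~crit]) = {0, 1, 3, 5}, so the formula does not hold at 2.

No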